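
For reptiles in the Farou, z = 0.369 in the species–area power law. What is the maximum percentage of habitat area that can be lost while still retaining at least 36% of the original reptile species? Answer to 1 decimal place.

93.7%

Need (A_new/A_old)^0.369 = 0.36, so A_new/A_old = 0.36^(1/0.369) = 0.36^2.71
ln(A_new/A_old) = ln 0.36 / 0.369 = -1.0217 / 0.369 = -2.7687
A_new/A_old = e^-2.7687 ≈ 0.06274
Fraction that can be lost = 1 − 0.06274 = 0.9373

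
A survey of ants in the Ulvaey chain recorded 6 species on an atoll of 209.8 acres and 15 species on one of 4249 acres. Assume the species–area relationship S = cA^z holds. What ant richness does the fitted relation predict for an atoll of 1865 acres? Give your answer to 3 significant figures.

11.7

z = ln(15/6) / ln(4249/209.8) = 0.9163 / 3.0083 = 0.3046
c = 6 / 209.8^0.3046 = 6 / 5.096 = 1.177
S₃ = 1.177 × 1865^0.3046 = 1.177 × 9.913 ≈ 11.67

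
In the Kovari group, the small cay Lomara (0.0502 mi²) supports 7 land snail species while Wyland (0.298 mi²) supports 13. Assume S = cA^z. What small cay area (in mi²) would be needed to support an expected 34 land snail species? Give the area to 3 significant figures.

z = ln(13/7) / ln(0.298/0.0502) = 0.6190 / 1.7811 = 0.3476
c = 7 / 0.0502^0.3476 = 7 / 0.3535 = 19.8
A = (34/19.8)^(1/0.3476) ⇒ ln A = ln(1.717)/0.3476 = 1.5555
A = e^1.5555 ≈ 4.737 mi²

4.74 mi²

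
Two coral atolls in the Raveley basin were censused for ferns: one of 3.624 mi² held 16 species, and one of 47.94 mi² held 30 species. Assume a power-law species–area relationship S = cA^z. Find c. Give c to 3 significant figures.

11.7

z = ln(S₂/S₁) / ln(A₂/A₁) = ln(30/16) / ln(47.94/3.624) = 0.6286 / 2.5824 = 0.2434
c = S₁ / A₁^z = 16 / 3.624^0.2434 = 16 / 1.368 = 11.7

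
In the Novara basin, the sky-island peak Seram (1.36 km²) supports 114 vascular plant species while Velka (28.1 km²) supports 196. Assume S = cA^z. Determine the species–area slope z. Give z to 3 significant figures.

0.179

Taking logs: ln S = ln c + z ln A, so z = (ln S₂ − ln S₁)/(ln A₂ − ln A₁).
z = ln(196/114) / ln(28.1/1.36) = ln(1.719) / ln(20.66) = 0.5419 / 3.0283 = 0.1790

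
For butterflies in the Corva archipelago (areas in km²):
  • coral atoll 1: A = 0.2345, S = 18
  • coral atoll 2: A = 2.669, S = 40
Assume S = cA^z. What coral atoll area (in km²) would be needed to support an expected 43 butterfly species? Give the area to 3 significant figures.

3.33 km²

z = ln(40/18) / ln(2.669/0.2345) = 0.7985 / 2.4320 = 0.3283
c = 18 / 0.2345^0.3283 = 18 / 0.6212 = 28.98
A = (43/28.98)^(1/0.3283) ⇒ ln A = ln(1.484)/0.3283 = 1.2020
A = e^1.2020 ≈ 3.327 km²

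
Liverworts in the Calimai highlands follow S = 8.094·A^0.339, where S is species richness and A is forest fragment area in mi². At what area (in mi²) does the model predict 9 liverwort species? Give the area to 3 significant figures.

9 = 8.094 × A^0.339  ⇒  A^0.339 = 9/8.094 = 1.112
ln A = ln(1.112) / 0.339 = 0.1061 / 0.339 = 0.3130
A = e^0.3130 ≈ 1.367 mi²

1.37 mi²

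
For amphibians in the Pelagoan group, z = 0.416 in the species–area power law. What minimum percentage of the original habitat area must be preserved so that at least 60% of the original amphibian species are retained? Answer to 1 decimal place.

29.3%

Need (A_new/A_old)^0.416 = 0.6, so A_new/A_old = 0.6^(1/0.416) = 0.6^2.404
ln(A_new/A_old) = ln 0.6 / 0.416 = -0.5108 / 0.416 = -1.2279
A_new/A_old = e^-1.2279 ≈ 0.2929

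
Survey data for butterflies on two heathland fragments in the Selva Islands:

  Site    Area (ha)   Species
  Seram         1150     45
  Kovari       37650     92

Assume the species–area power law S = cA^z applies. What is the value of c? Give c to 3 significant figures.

z = ln(S₂/S₁) / ln(A₂/A₁) = ln(92/45) / ln(37650/1150) = 0.7151 / 3.4886 = 0.2050
c = S₁ / A₁^z = 45 / 1150^0.2050 = 45 / 4.24 = 10.61

10.6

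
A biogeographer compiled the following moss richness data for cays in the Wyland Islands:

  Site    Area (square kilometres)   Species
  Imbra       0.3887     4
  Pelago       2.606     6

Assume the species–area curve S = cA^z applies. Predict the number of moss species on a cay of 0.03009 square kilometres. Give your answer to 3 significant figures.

z = ln(6/4) / ln(2.606/0.3887) = 0.4055 / 1.9028 = 0.2131
c = 4 / 0.3887^0.2131 = 4 / 0.8176 = 4.892
S₃ = 4.892 × 0.03009^0.2131 = 4.892 × 0.474 ≈ 2.319

2.32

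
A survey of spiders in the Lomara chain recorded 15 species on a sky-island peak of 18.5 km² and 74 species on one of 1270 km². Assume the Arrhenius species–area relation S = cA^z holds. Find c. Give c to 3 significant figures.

z = ln(S₂/S₁) / ln(A₂/A₁) = ln(74/15) / ln(1270/18.5) = 1.5960 / 4.2290 = 0.3774
c = S₁ / A₁^z = 15 / 18.5^0.3774 = 15 / 3.008 = 4.987

4.99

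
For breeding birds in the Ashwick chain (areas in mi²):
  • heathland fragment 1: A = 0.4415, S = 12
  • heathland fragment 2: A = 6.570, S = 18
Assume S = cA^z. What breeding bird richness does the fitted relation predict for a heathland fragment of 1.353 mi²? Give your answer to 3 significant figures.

z = ln(18/12) / ln(6.57/0.4415) = 0.4055 / 2.7001 = 0.1502
c = 12 / 0.4415^0.1502 = 12 / 0.8845 = 13.57
S₃ = 13.57 × 1.353^0.1502 = 13.57 × 1.046 ≈ 14.2

14.2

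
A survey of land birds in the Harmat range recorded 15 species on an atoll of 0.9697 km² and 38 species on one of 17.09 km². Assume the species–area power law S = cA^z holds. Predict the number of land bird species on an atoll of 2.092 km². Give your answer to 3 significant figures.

19.2

z = ln(38/15) / ln(17.09/0.9697) = 0.9295 / 2.8693 = 0.3240
c = 15 / 0.9697^0.3240 = 15 / 0.9901 = 15.15
S₃ = 15.15 × 2.092^0.3240 = 15.15 × 1.27 ≈ 19.24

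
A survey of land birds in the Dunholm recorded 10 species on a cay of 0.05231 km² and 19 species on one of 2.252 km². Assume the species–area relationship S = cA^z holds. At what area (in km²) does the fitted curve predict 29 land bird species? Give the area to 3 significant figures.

26.9 km²

z = ln(19/10) / ln(2.252/0.05231) = 0.6419 / 3.7624 = 0.1706
c = 10 / 0.05231^0.1706 = 10 / 0.6045 = 16.54
A = (29/16.54)^(1/0.1706) ⇒ ln A = ln(1.753)/0.1706 = 3.2905
A = e^3.2905 ≈ 26.86 km²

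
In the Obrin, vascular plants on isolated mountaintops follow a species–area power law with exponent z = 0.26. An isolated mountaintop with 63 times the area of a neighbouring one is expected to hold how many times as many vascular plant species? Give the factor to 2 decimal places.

2.94

S₂/S₁ = (A₂/A₁)^z = 63^0.26
ln(S₂/S₁) = 0.26 × ln 63 = 0.26 × 4.1431 = 1.0772
S₂/S₁ = e^1.0772 ≈ 2.936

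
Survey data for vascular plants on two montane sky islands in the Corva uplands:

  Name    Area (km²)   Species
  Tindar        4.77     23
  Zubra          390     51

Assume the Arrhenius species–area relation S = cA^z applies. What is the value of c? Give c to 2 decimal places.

z = ln(S₂/S₁) / ln(A₂/A₁) = ln(51/23) / ln(390/4.77) = 0.7963 / 4.4038 = 0.1808
c = S₁ / A₁^z = 23 / 4.77^0.1808 = 23 / 1.326 = 17.34

17.34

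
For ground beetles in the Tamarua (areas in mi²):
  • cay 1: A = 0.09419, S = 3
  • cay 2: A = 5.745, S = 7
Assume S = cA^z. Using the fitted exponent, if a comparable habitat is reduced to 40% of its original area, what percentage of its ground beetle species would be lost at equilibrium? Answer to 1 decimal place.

z = ln(7/3) / ln(5.745/0.09419) = 0.8473 / 4.1108 = 0.2061
S_new/S_old = (A_new/A_old)^z = 0.4^0.2061 = exp(0.2061 × -0.9163) = 0.8279
Fraction lost = 1 − 0.8279 = 0.1721

17.2%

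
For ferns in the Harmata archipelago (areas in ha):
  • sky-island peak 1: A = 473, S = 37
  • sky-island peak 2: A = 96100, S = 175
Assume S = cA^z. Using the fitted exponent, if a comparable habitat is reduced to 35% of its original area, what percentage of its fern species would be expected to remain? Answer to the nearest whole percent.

74%

z = ln(175/37) / ln(96100/473) = 1.5539 / 5.3140 = 0.2924
S_new/S_old = (A_new/A_old)^z = 0.35^0.2924 = exp(0.2924 × -1.0498) = 0.7357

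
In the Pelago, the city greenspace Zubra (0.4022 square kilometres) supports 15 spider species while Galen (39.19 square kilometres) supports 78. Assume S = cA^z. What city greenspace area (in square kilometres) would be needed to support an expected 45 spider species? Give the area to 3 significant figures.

8.50 square kilometres

z = ln(78/15) / ln(39.19/0.4022) = 1.6487 / 4.5792 = 0.3600
c = 15 / 0.4022^0.3600 = 15 / 0.7204 = 20.82
A = (45/20.82)^(1/0.3600) ⇒ ln A = ln(2.161)/0.3600 = 2.1406
A = e^2.1406 ≈ 8.505 square kilometres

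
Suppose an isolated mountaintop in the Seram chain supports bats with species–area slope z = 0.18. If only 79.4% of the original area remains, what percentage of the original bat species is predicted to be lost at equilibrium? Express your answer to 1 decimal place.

4.1%

S_new/S_old = (A_new/A_old)^z = 0.794^0.18
= exp(0.18 × ln 0.794) = exp(0.18 × -0.2307) = exp(-0.0415) ≈ 0.9593
Fraction lost = 1 − 0.9593 = 0.04067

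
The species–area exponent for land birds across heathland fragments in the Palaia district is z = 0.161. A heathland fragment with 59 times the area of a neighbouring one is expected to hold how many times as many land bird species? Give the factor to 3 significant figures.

S₂/S₁ = (A₂/A₁)^z = 59^0.161
ln(S₂/S₁) = 0.161 × ln 59 = 0.161 × 4.0775 = 0.6565
S₂/S₁ = e^0.6565 ≈ 1.928

1.93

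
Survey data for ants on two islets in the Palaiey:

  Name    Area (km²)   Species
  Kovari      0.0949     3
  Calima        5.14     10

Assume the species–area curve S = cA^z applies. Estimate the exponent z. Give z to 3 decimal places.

0.302

Taking logs: ln S = ln c + z ln A, so z = (ln S₂ − ln S₁)/(ln A₂ − ln A₁).
z = ln(10/3) / ln(5.14/0.0949) = ln(3.333) / ln(54.16) = 1.2040 / 3.9920 = 0.3016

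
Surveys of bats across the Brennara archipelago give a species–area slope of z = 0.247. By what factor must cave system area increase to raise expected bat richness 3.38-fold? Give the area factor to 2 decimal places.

138.47

(A₂/A₁)^0.247 = 3.38, so A₂/A₁ = 3.38^(1/0.247) = 3.38^4.049
ln(A₂/A₁) = ln 3.38 / 0.247 = 1.2179 / 0.247 = 4.9307
A₂/A₁ = e^4.9307 ≈ 138.5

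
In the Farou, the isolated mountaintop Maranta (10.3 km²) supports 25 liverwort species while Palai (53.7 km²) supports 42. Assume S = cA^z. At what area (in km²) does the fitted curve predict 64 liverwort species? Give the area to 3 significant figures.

205 km²

z = ln(42/25) / ln(53.7/10.3) = 0.5188 / 1.6513 = 0.3142
c = 25 / 10.3^0.3142 = 25 / 2.081 = 12.02
A = (64/12.02)^(1/0.3142) ⇒ ln A = ln(5.327)/0.3142 = 5.3241
A = e^5.3241 ≈ 205.2 km²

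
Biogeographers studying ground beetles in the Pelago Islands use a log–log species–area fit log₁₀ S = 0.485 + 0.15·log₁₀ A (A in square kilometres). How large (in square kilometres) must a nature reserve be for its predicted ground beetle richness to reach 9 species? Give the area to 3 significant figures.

1340 square kilometres

9 = 3.055 × A^0.15  ⇒  A^0.15 = 9/3.055 = 2.946
ln A = ln(2.946) / 0.15 = 1.0805 / 0.15 = 7.2031
A = e^7.2031 ≈ 1344 square kilometres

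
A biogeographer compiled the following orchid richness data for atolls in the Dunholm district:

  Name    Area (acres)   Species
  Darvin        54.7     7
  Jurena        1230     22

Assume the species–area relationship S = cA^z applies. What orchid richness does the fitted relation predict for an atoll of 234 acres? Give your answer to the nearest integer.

12

z = ln(22/7) / ln(1230/54.7) = 1.1451 / 3.1129 = 0.3679
c = 7 / 54.7^0.3679 = 7 / 4.359 = 1.606
S₃ = 1.606 × 234^0.3679 = 1.606 × 7.44 ≈ 11.95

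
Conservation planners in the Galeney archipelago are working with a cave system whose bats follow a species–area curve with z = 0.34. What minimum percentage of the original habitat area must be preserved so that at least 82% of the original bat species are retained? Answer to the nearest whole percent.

Need (A_new/A_old)^0.34 = 0.82, so A_new/A_old = 0.82^(1/0.34) = 0.82^2.941
ln(A_new/A_old) = ln 0.82 / 0.34 = -0.1985 / 0.34 = -0.5837
A_new/A_old = e^-0.5837 ≈ 0.5578

56%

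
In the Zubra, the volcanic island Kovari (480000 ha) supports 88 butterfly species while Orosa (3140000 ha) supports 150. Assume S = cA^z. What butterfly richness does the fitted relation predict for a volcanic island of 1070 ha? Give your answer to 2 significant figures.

16

z = ln(150/88) / ln(3140000/480000) = 0.5333 / 1.8782 = 0.2839
c = 88 / 480000^0.2839 = 88 / 41.03 = 2.145
S₃ = 2.145 × 1070^0.2839 = 2.145 × 7.247 ≈ 15.54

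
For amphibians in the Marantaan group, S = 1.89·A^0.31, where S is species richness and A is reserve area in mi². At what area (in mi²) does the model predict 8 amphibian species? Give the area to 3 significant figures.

105 mi²

8 = 1.89 × A^0.31  ⇒  A^0.31 = 8/1.89 = 4.233
ln A = ln(4.233) / 0.31 = 1.4429 / 0.31 = 4.6544
A = e^4.6544 ≈ 105 mi²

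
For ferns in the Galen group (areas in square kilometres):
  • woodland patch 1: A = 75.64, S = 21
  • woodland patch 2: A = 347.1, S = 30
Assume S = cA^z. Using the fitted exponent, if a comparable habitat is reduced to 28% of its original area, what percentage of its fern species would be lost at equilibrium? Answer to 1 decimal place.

25.8%

z = ln(30/21) / ln(347.1/75.64) = 0.3567 / 1.5236 = 0.2341
S_new/S_old = (A_new/A_old)^z = 0.28^0.2341 = exp(0.2341 × -1.2730) = 0.7423
Fraction lost = 1 − 0.7423 = 0.2577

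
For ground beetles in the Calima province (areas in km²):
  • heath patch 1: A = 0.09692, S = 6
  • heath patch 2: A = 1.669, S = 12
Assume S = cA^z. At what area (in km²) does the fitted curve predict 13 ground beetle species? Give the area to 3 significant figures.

2.32 km²

z = ln(12/6) / ln(1.669/0.09692) = 0.6931 / 2.8461 = 0.2435
c = 6 / 0.09692^0.2435 = 6 / 0.5664 = 10.59
A = (13/10.59)^(1/0.2435) ⇒ ln A = ln(1.227)/0.2435 = 0.8409
A = e^0.8409 ≈ 2.318 km²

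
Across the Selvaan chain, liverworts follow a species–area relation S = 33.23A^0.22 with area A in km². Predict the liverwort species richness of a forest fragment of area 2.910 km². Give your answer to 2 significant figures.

42

S = 33.23 × 2.91^0.22
ln S = ln 33.23 + 0.22 × ln 2.91 = 3.5035 + 0.22 × 1.0682 = 3.7384
S = e^3.7384 ≈ 42.03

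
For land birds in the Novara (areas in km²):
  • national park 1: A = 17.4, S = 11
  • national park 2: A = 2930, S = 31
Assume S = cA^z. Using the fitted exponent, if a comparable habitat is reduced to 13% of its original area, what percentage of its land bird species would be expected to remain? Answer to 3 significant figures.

z = ln(31/11) / ln(2930/17.4) = 1.0361 / 5.1263 = 0.2021
S_new/S_old = (A_new/A_old)^z = 0.13^0.2021 = exp(0.2021 × -2.0402) = 0.6621

66.2%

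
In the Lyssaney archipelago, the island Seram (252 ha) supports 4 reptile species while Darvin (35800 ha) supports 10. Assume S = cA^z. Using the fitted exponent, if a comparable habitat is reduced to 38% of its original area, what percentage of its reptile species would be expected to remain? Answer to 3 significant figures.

83.6%

z = ln(10/4) / ln(35800/252) = 0.9163 / 4.9563 = 0.1849
S_new/S_old = (A_new/A_old)^z = 0.38^0.1849 = exp(0.1849 × -0.9676) = 0.8362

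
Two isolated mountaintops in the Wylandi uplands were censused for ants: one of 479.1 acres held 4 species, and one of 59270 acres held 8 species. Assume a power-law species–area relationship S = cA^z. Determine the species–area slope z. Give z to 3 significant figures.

0.144

Taking logs: ln S = ln c + z ln A, so z = (ln S₂ − ln S₁)/(ln A₂ − ln A₁).
z = ln(8/4) / ln(59270/479.1) = ln(2) / ln(123.7) = 0.6931 / 4.8179 = 0.1439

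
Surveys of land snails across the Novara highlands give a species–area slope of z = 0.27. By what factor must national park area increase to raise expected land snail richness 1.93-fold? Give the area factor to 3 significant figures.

11.4

(A₂/A₁)^0.27 = 1.93, so A₂/A₁ = 1.93^(1/0.27) = 1.93^3.704
ln(A₂/A₁) = ln 1.93 / 0.27 = 0.6575 / 0.27 = 2.4353
A₂/A₁ = e^2.4353 ≈ 11.42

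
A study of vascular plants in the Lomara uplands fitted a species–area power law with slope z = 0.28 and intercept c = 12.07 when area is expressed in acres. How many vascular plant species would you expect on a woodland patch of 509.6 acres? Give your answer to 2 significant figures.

S = 12.07 × 509.6^0.28
ln S = ln 12.07 + 0.28 × ln 509.6 = 2.4907 + 0.28 × 6.2336 = 4.2361
S = e^4.2361 ≈ 69.14

69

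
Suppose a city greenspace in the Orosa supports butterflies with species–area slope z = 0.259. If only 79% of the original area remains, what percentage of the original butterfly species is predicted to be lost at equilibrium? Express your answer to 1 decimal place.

5.9%

S_new/S_old = (A_new/A_old)^z = 0.79^0.259
= exp(0.259 × ln 0.79) = exp(0.259 × -0.2357) = exp(-0.0611) ≈ 0.9408
Fraction lost = 1 − 0.9408 = 0.05923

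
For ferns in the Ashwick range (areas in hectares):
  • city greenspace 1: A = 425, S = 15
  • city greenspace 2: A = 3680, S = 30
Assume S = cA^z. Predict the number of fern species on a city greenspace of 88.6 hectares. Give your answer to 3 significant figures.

9.07

z = ln(30/15) / ln(3680/425) = 0.6931 / 2.1586 = 0.3211
c = 15 / 425^0.3211 = 15 / 6.982 = 2.148
S₃ = 2.148 × 88.6^0.3211 = 2.148 × 4.22 ≈ 9.066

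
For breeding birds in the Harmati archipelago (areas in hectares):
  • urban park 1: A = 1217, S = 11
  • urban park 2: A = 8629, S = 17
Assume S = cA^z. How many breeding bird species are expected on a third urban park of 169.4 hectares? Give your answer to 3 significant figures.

z = ln(17/11) / ln(8629/1217) = 0.4353 / 1.9587 = 0.2222
c = 11 / 1217^0.2222 = 11 / 4.849 = 2.268
S₃ = 2.268 × 169.4^0.2222 = 2.268 × 3.129 ≈ 7.097

7.10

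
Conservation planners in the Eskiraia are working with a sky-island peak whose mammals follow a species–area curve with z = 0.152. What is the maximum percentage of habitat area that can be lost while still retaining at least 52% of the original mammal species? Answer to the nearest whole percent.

Need (A_new/A_old)^0.152 = 0.52, so A_new/A_old = 0.52^(1/0.152) = 0.52^6.579
ln(A_new/A_old) = ln 0.52 / 0.152 = -0.6539 / 0.152 = -4.3021
A_new/A_old = e^-4.3021 ≈ 0.01354
Fraction that can be lost = 1 − 0.01354 = 0.9865

99%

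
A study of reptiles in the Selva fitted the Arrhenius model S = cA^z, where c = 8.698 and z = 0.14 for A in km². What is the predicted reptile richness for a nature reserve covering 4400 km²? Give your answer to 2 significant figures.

S = 8.698 × 4400^0.14
ln S = ln 8.698 + 0.14 × ln 4400 = 2.1631 + 0.14 × 8.3894 = 3.3376
S = e^3.3376 ≈ 28.15

28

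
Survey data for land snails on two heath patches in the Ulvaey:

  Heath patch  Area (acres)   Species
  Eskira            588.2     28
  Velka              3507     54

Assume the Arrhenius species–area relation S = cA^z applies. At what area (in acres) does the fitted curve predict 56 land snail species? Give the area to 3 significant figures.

z = ln(54/28) / ln(3507/588.2) = 0.6568 / 1.7854 = 0.3679
c = 28 / 588.2^0.3679 = 28 / 10.44 = 2.682
A = (56/2.682)^(1/0.3679) ⇒ ln A = ln(20.88)/0.3679 = 8.2614
A = e^8.2614 ≈ 3871 acres

3870 acres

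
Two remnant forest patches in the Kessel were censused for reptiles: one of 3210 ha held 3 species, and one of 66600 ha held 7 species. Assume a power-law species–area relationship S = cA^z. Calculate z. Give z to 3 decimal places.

Taking logs: ln S = ln c + z ln A, so z = (ln S₂ − ln S₁)/(ln A₂ − ln A₁).
z = ln(7/3) / ln(66600/3210) = ln(2.333) / ln(20.75) = 0.8473 / 3.0324 = 0.2794

0.279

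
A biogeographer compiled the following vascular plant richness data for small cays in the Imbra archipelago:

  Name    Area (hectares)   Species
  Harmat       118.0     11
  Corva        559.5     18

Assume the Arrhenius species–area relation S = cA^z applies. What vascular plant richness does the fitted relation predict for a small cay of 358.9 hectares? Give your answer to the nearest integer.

16

z = ln(18/11) / ln(559.5/118) = 0.4925 / 1.5564 = 0.3164
c = 11 / 118^0.3164 = 11 / 4.525 = 2.431
S₃ = 2.431 × 358.9^0.3164 = 2.431 × 6.434 ≈ 15.64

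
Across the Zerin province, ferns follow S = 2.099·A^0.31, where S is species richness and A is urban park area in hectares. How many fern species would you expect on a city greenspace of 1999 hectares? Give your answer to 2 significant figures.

22

S = 2.099 × 1999^0.31 = 2.099 × 10.55 ≈ 22.14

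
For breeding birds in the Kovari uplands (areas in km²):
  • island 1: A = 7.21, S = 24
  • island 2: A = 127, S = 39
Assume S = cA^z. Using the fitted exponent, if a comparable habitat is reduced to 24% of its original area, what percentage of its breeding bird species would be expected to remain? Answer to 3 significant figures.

z = ln(39/24) / ln(127/7.21) = 0.4855 / 2.8687 = 0.1692
S_new/S_old = (A_new/A_old)^z = 0.24^0.1692 = exp(0.1692 × -1.4271) = 0.7854

78.5%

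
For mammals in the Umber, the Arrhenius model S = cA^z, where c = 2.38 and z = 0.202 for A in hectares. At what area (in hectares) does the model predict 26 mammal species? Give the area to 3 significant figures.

26 = 2.38 × A^0.202  ⇒  A^0.202 = 26/2.38 = 10.92
ln A = ln(10.92) / 0.202 = 2.3910 / 0.202 = 11.8366
A = e^11.8366 ≈ 138222 hectares

138000 hectares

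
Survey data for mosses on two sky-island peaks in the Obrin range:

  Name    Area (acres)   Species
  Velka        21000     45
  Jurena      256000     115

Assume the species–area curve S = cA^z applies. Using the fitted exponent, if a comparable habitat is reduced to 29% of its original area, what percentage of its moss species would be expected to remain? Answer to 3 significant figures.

62.8%

z = ln(115/45) / ln(256000/21000) = 0.9383 / 2.5007 = 0.3752
S_new/S_old = (A_new/A_old)^z = 0.29^0.3752 = exp(0.3752 × -1.2379) = 0.6285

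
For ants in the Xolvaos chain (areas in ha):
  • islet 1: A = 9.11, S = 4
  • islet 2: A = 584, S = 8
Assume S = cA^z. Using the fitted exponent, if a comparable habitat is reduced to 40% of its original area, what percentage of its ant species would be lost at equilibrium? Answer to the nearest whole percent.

14%

z = ln(8/4) / ln(584/9.11) = 0.6931 / 4.1605 = 0.1666
S_new/S_old = (A_new/A_old)^z = 0.4^0.1666 = exp(0.1666 × -0.9163) = 0.8584
Fraction lost = 1 − 0.8584 = 0.1416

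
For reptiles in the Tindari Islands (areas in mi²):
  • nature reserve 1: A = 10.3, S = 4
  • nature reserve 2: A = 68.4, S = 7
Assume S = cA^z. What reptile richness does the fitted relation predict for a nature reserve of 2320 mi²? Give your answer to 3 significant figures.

19.8

z = ln(7/4) / ln(68.4/10.3) = 0.5596 / 1.8932 = 0.2956
c = 4 / 10.3^0.2956 = 4 / 1.992 = 2.008
S₃ = 2.008 × 2320^0.2956 = 2.008 × 9.881 ≈ 19.84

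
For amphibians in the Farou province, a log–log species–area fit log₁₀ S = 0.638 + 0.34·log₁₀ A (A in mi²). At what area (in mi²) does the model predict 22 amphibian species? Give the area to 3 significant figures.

118 mi²

22 = 4.345 × A^0.34  ⇒  A^0.34 = 22/4.345 = 5.063
ln A = ln(5.063) / 0.34 = 1.6220 / 0.34 = 4.7706
A = e^4.7706 ≈ 118 mi²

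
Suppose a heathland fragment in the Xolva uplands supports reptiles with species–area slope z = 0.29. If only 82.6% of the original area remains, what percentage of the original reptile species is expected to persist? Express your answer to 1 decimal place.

S_new/S_old = (A_new/A_old)^z = 0.826^0.29
= exp(0.29 × ln 0.826) = exp(0.29 × -0.1912) = exp(-0.0554) ≈ 0.9461

94.6%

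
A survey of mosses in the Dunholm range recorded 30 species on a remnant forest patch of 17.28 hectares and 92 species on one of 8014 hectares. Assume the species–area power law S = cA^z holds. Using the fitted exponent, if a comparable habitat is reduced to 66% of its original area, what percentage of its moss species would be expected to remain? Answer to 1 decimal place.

92.7%

z = ln(92/30) / ln(8014/17.28) = 1.1206 / 6.1394 = 0.1825
S_new/S_old = (A_new/A_old)^z = 0.66^0.1825 = exp(0.1825 × -0.4155) = 0.927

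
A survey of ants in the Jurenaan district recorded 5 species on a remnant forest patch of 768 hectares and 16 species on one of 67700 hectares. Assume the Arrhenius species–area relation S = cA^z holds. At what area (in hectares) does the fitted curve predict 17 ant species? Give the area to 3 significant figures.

z = ln(16/5) / ln(67700/768) = 1.1632 / 4.4791 = 0.2597
c = 5 / 768^0.2597 = 5 / 5.614 = 0.8906
A = (17/0.8906)^(1/0.2597) ⇒ ln A = ln(19.09)/0.2597 = 11.3563
A = e^11.3563 ≈ 85502 hectares

85500 hectares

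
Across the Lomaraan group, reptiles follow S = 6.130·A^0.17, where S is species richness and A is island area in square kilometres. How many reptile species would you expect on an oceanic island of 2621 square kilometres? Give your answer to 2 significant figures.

23

S = 6.13 × 2621^0.17 = 6.13 × 3.812 ≈ 23.37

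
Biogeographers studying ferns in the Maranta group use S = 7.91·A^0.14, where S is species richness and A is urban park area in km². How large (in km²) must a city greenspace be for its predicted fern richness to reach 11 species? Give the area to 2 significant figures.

11 km²

11 = 7.91 × A^0.14  ⇒  A^0.14 = 11/7.91 = 1.391
ln A = ln(1.391) / 0.14 = 0.3298 / 0.14 = 2.3555
A = e^2.3555 ≈ 10.54 km²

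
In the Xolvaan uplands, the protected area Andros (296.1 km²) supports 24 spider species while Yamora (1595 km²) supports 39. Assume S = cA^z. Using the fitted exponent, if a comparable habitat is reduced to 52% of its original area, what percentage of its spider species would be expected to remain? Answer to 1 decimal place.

z = ln(39/24) / ln(1595/296.1) = 0.4855 / 1.6839 = 0.2883
S_new/S_old = (A_new/A_old)^z = 0.52^0.2883 = exp(0.2883 × -0.6539) = 0.8282

82.8%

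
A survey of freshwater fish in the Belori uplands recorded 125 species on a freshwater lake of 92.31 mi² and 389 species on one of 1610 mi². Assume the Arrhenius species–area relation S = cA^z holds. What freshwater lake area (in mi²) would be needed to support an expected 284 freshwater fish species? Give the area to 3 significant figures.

729 mi²

z = ln(389/125) / ln(1610/92.31) = 1.1353 / 2.8588 = 0.3971
c = 125 / 92.31^0.3971 = 125 / 6.031 = 20.73
A = (284/20.73)^(1/0.3971) ⇒ ln A = ln(13.7)/0.3971 = 6.5917
A = e^6.5917 ≈ 729.1 mi²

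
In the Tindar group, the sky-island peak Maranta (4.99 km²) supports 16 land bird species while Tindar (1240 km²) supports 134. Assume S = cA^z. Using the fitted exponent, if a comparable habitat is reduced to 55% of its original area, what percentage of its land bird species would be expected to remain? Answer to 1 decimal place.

79.4%

z = ln(134/16) / ln(1240/4.99) = 2.1253 / 5.5154 = 0.3853
S_new/S_old = (A_new/A_old)^z = 0.55^0.3853 = exp(0.3853 × -0.5978) = 0.7942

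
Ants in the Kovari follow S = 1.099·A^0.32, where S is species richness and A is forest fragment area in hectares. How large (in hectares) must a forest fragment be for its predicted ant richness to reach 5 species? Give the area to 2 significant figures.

110 hectares

5 = 1.099 × A^0.32  ⇒  A^0.32 = 5/1.099 = 4.55
ln A = ln(4.55) / 0.32 = 1.5150 / 0.32 = 4.7345
A = e^4.7345 ≈ 113.8 hectares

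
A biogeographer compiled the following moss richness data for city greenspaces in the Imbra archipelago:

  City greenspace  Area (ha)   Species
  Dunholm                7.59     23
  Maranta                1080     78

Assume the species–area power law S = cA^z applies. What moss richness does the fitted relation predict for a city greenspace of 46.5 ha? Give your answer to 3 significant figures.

35.9

z = ln(78/23) / ln(1080/7.59) = 1.2212 / 4.9579 = 0.2463
c = 23 / 7.59^0.2463 = 23 / 1.647 = 13.96
S₃ = 13.96 × 46.5^0.2463 = 13.96 × 2.575 ≈ 35.94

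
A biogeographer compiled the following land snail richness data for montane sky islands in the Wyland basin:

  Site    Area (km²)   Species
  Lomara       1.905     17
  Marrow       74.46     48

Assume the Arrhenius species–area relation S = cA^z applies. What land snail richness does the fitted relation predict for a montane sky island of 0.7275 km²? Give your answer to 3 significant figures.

12.9

z = ln(48/17) / ln(74.46/1.905) = 1.0380 / 3.6658 = 0.2832
c = 17 / 1.905^0.2832 = 17 / 1.2 = 14.16
S₃ = 14.16 × 0.7275^0.2832 = 14.16 × 0.9139 ≈ 12.94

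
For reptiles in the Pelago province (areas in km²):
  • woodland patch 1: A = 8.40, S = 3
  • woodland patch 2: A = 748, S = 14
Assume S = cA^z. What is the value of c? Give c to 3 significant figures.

1.45

z = ln(S₂/S₁) / ln(A₂/A₁) = ln(14/3) / ln(748/8.4) = 1.5404 / 4.4892 = 0.3431
c = S₁ / A₁^z = 3 / 8.4^0.3431 = 3 / 2.076 = 1.445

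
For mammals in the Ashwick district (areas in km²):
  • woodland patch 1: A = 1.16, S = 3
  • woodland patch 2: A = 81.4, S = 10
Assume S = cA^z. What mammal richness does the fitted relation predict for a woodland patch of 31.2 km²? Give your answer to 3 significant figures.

7.62

z = ln(10/3) / ln(81.4/1.16) = 1.2040 / 4.2510 = 0.2832
c = 3 / 1.16^0.2832 = 3 / 1.043 = 2.877
S₃ = 2.877 × 31.2^0.2832 = 2.877 × 2.65 ≈ 7.622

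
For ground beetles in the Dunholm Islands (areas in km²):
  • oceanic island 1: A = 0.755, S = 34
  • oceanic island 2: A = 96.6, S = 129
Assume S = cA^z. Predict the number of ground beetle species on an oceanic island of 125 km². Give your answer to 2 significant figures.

140

z = ln(129/34) / ln(96.6/0.755) = 1.3335 / 4.8516 = 0.2748
c = 34 / 0.755^0.2748 = 34 / 0.9257 = 36.73
S₃ = 36.73 × 125^0.2748 = 36.73 × 3.77 ≈ 138.5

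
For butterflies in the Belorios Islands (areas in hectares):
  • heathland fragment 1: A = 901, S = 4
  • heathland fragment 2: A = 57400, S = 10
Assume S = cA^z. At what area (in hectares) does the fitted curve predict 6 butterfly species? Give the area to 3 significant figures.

z = ln(10/4) / ln(57400/901) = 0.9163 / 4.1543 = 0.2206
c = 4 / 901^0.2206 = 4 / 4.484 = 0.892
A = (6/0.892)^(1/0.2206) ⇒ ln A = ln(6.727)/0.2206 = 8.6418
A = e^8.6418 ≈ 5664 hectares

5660 hectares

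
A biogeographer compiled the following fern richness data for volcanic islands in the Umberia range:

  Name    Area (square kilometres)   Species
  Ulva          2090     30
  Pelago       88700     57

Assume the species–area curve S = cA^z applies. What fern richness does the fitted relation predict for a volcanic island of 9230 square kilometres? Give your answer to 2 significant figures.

z = ln(57/30) / ln(88700/2090) = 0.6419 / 3.7481 = 0.1712
c = 30 / 2090^0.1712 = 30 / 3.703 = 8.101
S₃ = 8.101 × 9230^0.1712 = 8.101 × 4.776 ≈ 38.69

39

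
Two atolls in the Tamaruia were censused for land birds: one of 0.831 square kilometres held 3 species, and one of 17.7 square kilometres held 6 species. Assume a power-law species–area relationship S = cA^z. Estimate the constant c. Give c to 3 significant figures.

z = ln(S₂/S₁) / ln(A₂/A₁) = ln(6/3) / ln(17.7/0.831) = 0.6931 / 3.0587 = 0.2266
c = S₁ / A₁^z = 3 / 0.831^0.2266 = 3 / 0.9589 = 3.129

3.13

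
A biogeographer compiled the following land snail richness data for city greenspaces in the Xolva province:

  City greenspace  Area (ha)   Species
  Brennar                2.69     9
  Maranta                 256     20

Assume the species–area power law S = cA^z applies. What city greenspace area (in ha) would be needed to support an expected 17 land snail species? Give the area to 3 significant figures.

101 ha

z = ln(20/9) / ln(256/2.69) = 0.7985 / 4.5556 = 0.1753
c = 9 / 2.69^0.1753 = 9 / 1.189 = 7.567
A = (17/7.567)^(1/0.1753) ⇒ ln A = ln(2.247)/0.1753 = 4.6180
A = e^4.6180 ≈ 101.3 ha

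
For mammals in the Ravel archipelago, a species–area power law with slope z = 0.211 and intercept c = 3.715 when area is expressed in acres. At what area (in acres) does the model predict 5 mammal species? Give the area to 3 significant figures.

5 = 3.715 × A^0.211  ⇒  A^0.211 = 5/3.715 = 1.346
ln A = ln(1.346) / 0.211 = 0.2971 / 0.211 = 1.4079
A = e^1.4079 ≈ 4.087 acres

4.09 acres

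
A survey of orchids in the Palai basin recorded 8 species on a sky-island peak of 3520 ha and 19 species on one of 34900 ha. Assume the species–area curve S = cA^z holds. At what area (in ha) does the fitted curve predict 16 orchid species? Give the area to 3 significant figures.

22100 ha

z = ln(19/8) / ln(34900/3520) = 0.8650 / 2.2940 = 0.3771
c = 8 / 3520^0.3771 = 8 / 21.74 = 0.368
A = (16/0.368)^(1/0.3771) ⇒ ln A = ln(43.48)/0.3771 = 10.0045
A = e^10.0045 ≈ 22125 ha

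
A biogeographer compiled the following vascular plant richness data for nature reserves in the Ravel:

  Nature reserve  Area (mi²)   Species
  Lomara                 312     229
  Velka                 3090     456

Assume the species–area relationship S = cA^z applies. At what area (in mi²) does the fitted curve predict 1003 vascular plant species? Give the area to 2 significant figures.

z = ln(456/229) / ln(3090/312) = 0.6888 / 2.2929 = 0.3004
c = 229 / 312^0.3004 = 229 / 5.613 = 40.8
A = (1003/40.8)^(1/0.3004) ⇒ ln A = ln(24.59)/0.3004 = 10.6600
A = e^10.6600 ≈ 42618 mi²

43000 mi²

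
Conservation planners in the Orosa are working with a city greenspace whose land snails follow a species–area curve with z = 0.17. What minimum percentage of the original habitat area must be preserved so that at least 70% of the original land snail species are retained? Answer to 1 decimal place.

Need (A_new/A_old)^0.17 = 0.7, so A_new/A_old = 0.7^(1/0.17) = 0.7^5.882
ln(A_new/A_old) = ln 0.7 / 0.17 = -0.3567 / 0.17 = -2.0981
A_new/A_old = e^-2.0981 ≈ 0.1227

12.3%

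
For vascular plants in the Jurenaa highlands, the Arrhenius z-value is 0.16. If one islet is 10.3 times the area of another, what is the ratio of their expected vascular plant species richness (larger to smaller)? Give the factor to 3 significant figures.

1.45

S₂/S₁ = (A₂/A₁)^z = 10.3^0.16
ln(S₂/S₁) = 0.16 × ln 10.3 = 0.16 × 2.3321 = 0.3731
S₂/S₁ = e^0.3731 ≈ 1.452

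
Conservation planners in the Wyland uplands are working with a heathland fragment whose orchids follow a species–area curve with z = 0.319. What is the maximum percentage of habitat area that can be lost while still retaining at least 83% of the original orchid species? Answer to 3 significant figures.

Need (A_new/A_old)^0.319 = 0.83, so A_new/A_old = 0.83^(1/0.319) = 0.83^3.135
ln(A_new/A_old) = ln 0.83 / 0.319 = -0.1863 / 0.319 = -0.5841
A_new/A_old = e^-0.5841 ≈ 0.5576
Fraction that can be lost = 1 − 0.5576 = 0.4424

44.2%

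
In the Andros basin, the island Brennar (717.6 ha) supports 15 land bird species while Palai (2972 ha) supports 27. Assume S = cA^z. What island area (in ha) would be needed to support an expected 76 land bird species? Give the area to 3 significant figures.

36300 ha

z = ln(27/15) / ln(2972/717.6) = 0.5878 / 1.4211 = 0.4136
c = 15 / 717.6^0.4136 = 15 / 15.18 = 0.9882
A = (76/0.9882)^(1/0.4136) ⇒ ln A = ln(76.91)/0.4136 = 10.4990
A = e^10.4990 ≈ 36280 ha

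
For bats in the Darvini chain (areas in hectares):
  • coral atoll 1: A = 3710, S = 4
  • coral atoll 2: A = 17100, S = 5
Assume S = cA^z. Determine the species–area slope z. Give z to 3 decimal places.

Taking logs: ln S = ln c + z ln A, so z = (ln S₂ − ln S₁)/(ln A₂ − ln A₁).
z = ln(5/4) / ln(17100/3710) = ln(1.25) / ln(4.609) = 0.2231 / 1.5280 = 0.1460

0.146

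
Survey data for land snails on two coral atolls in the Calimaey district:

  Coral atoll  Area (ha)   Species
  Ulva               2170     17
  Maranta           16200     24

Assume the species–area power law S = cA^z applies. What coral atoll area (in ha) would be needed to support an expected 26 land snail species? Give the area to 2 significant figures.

26000 ha

z = ln(24/17) / ln(16200/2170) = 0.3448 / 2.0103 = 0.1715
c = 17 / 2170^0.1715 = 17 / 3.735 = 4.551
A = (26/4.551)^(1/0.1715) ⇒ ln A = ln(5.713)/0.1715 = 10.1594
A = e^10.1594 ≈ 25832 ha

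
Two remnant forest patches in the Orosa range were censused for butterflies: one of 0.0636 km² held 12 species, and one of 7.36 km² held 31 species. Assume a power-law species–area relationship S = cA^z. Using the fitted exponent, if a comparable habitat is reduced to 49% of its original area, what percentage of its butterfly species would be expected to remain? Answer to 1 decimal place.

z = ln(31/12) / ln(7.36/0.0636) = 0.9491 / 4.7512 = 0.1998
S_new/S_old = (A_new/A_old)^z = 0.49^0.1998 = exp(0.1998 × -0.7133) = 0.8672

86.7%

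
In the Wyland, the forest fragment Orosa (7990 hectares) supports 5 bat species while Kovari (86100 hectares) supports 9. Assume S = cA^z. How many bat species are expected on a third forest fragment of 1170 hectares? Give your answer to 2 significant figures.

3.1

z = ln(9/5) / ln(86100/7990) = 0.5878 / 2.3773 = 0.2472
c = 5 / 7990^0.2472 = 5 / 9.224 = 0.5421
S₃ = 0.5421 × 1170^0.2472 = 0.5421 × 5.736 ≈ 3.109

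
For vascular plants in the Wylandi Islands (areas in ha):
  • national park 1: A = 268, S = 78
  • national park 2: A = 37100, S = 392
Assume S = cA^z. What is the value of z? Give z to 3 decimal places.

0.327

Taking logs: ln S = ln c + z ln A, so z = (ln S₂ − ln S₁)/(ln A₂ − ln A₁).
z = ln(392/78) / ln(37100/268) = ln(5.026) / ln(138.4) = 1.6146 / 4.9304 = 0.3275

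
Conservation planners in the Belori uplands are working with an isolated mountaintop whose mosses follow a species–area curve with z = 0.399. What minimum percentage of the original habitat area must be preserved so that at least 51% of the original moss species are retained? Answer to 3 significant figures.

Need (A_new/A_old)^0.399 = 0.51, so A_new/A_old = 0.51^(1/0.399) = 0.51^2.506
ln(A_new/A_old) = ln 0.51 / 0.399 = -0.6733 / 0.399 = -1.6876
A_new/A_old = e^-1.6876 ≈ 0.185

18.5%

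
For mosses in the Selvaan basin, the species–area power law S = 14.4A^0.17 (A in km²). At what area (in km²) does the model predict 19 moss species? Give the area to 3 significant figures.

19 = 14.4 × A^0.17  ⇒  A^0.17 = 19/14.4 = 1.319
ln A = ln(1.319) / 0.17 = 0.2772 / 0.17 = 1.6307
A = e^1.6307 ≈ 5.107 km²

5.11 km²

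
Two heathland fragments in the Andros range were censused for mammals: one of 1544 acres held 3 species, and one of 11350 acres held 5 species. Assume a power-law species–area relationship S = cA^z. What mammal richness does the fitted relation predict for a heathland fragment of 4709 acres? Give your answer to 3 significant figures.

3.99

z = ln(5/3) / ln(11350/1544) = 0.5108 / 1.9948 = 0.2561
c = 3 / 1544^0.2561 = 3 / 6.554 = 0.4577
S₃ = 0.4577 × 4709^0.2561 = 0.4577 × 8.72 ≈ 3.991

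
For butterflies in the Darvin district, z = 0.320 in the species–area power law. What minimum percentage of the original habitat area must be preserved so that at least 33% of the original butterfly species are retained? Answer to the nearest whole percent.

Need (A_new/A_old)^0.32 = 0.33, so A_new/A_old = 0.33^(1/0.32) = 0.33^3.125
ln(A_new/A_old) = ln 0.33 / 0.32 = -1.1087 / 0.32 = -3.4646
A_new/A_old = e^-3.4646 ≈ 0.03129

3%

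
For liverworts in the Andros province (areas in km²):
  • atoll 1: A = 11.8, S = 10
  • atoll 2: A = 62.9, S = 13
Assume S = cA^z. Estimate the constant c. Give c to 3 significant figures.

z = ln(S₂/S₁) / ln(A₂/A₁) = ln(13/10) / ln(62.9/11.8) = 0.2624 / 1.6734 = 0.1568
c = S₁ / A₁^z = 10 / 11.8^0.1568 = 10 / 1.472 = 6.791

6.79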